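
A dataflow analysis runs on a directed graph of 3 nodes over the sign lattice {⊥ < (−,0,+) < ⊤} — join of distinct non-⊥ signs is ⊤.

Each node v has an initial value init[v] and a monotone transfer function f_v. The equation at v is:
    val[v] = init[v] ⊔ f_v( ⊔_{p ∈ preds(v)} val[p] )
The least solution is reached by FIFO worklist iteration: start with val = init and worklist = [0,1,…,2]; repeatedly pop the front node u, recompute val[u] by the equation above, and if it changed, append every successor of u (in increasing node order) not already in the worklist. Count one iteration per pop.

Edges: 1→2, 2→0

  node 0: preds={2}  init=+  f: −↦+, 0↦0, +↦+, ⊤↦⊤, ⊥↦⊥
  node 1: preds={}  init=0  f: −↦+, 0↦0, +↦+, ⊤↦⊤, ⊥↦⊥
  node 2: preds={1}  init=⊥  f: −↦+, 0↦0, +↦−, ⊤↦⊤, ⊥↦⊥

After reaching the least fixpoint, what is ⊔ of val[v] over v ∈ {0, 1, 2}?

Worklist (4 pops):
  #1 pop 0: in=⊥ → + (no change)
  #2 pop 1: in=⊥ → 0 (no change)
  #3 pop 2: in=0 → 0 (was ⊥); enqueue [0]
  #4 pop 0: in=0 → ⊤ (was +); enqueue []

Fixpoint:
  val[0] = ⊤
  val[1] = 0
  val[2] = 0

⊤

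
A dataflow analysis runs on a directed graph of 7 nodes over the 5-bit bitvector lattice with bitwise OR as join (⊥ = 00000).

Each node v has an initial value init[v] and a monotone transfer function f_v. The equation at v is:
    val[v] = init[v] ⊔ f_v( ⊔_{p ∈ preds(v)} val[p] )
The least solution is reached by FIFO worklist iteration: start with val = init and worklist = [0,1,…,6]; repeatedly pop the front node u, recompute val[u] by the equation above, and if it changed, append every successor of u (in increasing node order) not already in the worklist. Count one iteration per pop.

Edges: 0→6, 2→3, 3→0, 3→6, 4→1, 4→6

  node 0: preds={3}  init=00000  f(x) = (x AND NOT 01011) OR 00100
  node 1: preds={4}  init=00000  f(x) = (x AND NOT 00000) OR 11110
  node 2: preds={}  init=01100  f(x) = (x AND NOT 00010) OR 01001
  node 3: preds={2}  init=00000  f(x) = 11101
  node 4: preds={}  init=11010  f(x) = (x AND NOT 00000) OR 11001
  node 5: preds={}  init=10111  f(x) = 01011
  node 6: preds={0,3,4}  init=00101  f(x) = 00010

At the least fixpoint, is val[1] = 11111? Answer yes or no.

yes

Iteration log — 10 steps:
  step 1. node 0  ⊔preds=00000  new=00100  old=00000  +wl: 
  step 2. node 1  ⊔preds=11010  new=11110  old=00000  +wl: 
  step 3. node 2  ⊔preds=00000  new=01101  old=01100  +wl: 
  step 4. node 3  ⊔preds=01101  new=11101  old=00000  +wl: 0
  step 5. node 4  ⊔preds=00000  new=11011  old=11010  +wl: 1
  step 6. node 5  ⊔preds=00000  new=11111  old=10111  +wl: 
  step 7. node 6  ⊔preds=11111  new=00111  old=00101  +wl: 
  step 8. node 0  ⊔preds=11101  new=10100  old=00100  +wl: 6
  step 9. node 1  ⊔preds=11011  new=11111  old=11110  +wl: 
  step 10. node 6  ⊔preds=11111  new=00111  stable

Least fixpoint reached:
  node 0: 10100
  node 1: 11111
  node 2: 01101
  node 3: 11101
  node 4: 11011
  node 5: 11111
  node 6: 00111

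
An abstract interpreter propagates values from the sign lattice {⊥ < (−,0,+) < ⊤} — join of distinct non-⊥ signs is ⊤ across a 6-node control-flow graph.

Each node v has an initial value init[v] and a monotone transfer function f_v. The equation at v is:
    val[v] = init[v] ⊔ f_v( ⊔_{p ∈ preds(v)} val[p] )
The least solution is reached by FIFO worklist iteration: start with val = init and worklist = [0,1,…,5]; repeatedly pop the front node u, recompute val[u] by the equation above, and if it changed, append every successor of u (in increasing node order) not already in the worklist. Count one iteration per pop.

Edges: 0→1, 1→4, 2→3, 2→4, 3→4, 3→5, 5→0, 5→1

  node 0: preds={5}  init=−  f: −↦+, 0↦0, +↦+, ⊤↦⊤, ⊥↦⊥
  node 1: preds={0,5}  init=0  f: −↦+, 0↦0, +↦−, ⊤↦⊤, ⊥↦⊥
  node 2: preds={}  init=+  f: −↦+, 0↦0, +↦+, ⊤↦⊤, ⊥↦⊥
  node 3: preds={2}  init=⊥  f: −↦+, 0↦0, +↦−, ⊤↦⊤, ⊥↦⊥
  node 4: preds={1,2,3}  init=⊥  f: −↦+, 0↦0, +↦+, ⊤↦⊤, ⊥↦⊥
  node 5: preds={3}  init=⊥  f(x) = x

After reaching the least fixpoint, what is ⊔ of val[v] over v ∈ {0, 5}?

⊤

Trace (8 dequeues):
  [1] u=0 | in ⊥ | out − | ==
  [2] u=1 | in − | out ⊤ | prev 0 | push {}
  [3] u=2 | in ⊥ | out + | ==
  [4] u=3 | in + | out − | prev ⊥ | push {}
  [5] u=4 | in ⊤ | out ⊤ | prev ⊥ | push {}
  [6] u=5 | in − | out − | prev ⊥ | push {0,1}
  [7] u=0 | in − | out ⊤ | prev − | push {}
  [8] u=1 | in ⊤ | out ⊤ | ==

Converged values:
  [0] ⊤
  [1] ⊤
  [2] +
  [3] −
  [4] ⊤
  [5] −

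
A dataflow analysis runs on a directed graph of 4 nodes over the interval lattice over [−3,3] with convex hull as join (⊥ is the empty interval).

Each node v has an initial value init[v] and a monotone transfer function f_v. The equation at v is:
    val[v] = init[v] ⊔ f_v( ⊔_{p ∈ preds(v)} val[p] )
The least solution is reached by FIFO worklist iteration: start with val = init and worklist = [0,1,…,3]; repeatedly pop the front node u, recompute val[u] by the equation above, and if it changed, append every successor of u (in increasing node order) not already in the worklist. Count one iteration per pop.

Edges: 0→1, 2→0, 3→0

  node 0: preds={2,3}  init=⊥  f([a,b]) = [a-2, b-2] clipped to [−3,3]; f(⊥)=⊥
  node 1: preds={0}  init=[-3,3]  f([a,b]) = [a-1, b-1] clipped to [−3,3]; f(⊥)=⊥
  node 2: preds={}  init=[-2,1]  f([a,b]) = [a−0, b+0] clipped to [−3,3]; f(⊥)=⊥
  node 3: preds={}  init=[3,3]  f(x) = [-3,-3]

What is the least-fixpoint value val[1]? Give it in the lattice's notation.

[-3,3]

Worklist (5 pops):
  #1 pop 0: in=[-2,3] → [-3,1] (was ⊥); enqueue []
  #2 pop 1: in=[-3,1] → [-3,3] (no change)
  #3 pop 2: in=⊥ → [-2,1] (no change)
  #4 pop 3: in=⊥ → [-3,3] (was [3,3]); enqueue [0]
  #5 pop 0: in=[-3,3] → [-3,1] (no change)

Fixpoint:
  val[0] = [-3,1]
  val[1] = [-3,3]
  val[2] = [-2,1]
  val[3] = [-3,3]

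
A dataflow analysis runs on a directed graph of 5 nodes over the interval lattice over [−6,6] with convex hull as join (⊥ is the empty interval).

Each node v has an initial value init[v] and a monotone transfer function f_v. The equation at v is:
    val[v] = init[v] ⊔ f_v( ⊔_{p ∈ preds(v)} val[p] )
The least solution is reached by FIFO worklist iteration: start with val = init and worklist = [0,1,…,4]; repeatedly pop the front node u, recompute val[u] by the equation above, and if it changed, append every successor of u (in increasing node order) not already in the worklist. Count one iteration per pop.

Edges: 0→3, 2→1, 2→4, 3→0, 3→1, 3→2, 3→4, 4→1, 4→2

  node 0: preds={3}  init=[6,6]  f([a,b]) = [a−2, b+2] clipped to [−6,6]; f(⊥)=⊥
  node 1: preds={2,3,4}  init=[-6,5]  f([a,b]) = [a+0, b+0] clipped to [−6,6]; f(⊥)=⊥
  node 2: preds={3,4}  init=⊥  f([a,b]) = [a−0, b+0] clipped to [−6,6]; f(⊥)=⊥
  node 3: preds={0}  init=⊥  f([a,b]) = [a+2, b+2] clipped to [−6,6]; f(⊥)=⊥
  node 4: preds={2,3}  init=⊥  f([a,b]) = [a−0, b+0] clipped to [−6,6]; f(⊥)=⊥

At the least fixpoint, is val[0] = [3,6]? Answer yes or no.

Worklist (11 pops):
  #1 pop 0: in=⊥ → [6,6] (no change)
  #2 pop 1: in=⊥ → [-6,5] (no change)
  #3 pop 2: in=⊥ → ⊥ (no change)
  #4 pop 3: in=[6,6] → [6,6] (was ⊥); enqueue [0,1,2]
  #5 pop 4: in=[6,6] → [6,6] (was ⊥); enqueue []
  #6 pop 0: in=[6,6] → [4,6] (was [6,6]); enqueue [3]
  #7 pop 1: in=[6,6] → [-6,6] (was [-6,5]); enqueue []
  #8 pop 2: in=[6,6] → [6,6] (was ⊥); enqueue [1,4]
  #9 pop 3: in=[4,6] → [6,6] (no change)
  #10 pop 1: in=[6,6] → [-6,6] (no change)
  #11 pop 4: in=[6,6] → [6,6] (no change)

Fixpoint:
  val[0] = [4,6]
  val[1] = [-6,6]
  val[2] = [6,6]
  val[3] = [6,6]
  val[4] = [6,6]

no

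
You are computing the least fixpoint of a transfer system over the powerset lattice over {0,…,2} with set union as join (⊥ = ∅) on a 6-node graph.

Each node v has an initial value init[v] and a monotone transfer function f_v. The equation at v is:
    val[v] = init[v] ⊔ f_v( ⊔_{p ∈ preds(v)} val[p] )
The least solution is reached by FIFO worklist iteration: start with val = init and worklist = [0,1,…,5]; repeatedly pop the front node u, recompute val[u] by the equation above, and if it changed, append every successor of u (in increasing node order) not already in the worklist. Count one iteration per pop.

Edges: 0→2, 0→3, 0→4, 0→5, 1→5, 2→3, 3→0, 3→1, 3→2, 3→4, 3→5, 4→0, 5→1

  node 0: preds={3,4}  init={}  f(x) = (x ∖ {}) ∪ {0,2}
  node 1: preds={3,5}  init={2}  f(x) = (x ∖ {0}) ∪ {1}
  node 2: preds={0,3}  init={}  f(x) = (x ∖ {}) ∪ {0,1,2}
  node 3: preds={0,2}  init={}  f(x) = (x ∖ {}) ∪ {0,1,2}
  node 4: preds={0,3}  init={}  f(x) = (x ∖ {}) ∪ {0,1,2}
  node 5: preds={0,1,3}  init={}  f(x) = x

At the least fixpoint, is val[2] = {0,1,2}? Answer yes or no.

Worklist (12 pops):
  #1 pop 0: in={} → {0,2} (was {}); enqueue []
  #2 pop 1: in={} → {1,2} (was {2}); enqueue []
  #3 pop 2: in={0,2} → {0,1,2} (was {}); enqueue []
  #4 pop 3: in={0,1,2} → {0,1,2} (was {}); enqueue [0,1,2]
  #5 pop 4: in={0,1,2} → {0,1,2} (was {}); enqueue []
  #6 pop 5: in={0,1,2} → {0,1,2} (was {}); enqueue []
  #7 pop 0: in={0,1,2} → {0,1,2} (was {0,2}); enqueue [3,4,5]
  #8 pop 1: in={0,1,2} → {1,2} (no change)
  #9 pop 2: in={0,1,2} → {0,1,2} (no change)
  #10 pop 3: in={0,1,2} → {0,1,2} (no change)
  #11 pop 4: in={0,1,2} → {0,1,2} (no change)
  #12 pop 5: in={0,1,2} → {0,1,2} (no change)

Fixpoint:
  val[0] = {0,1,2}
  val[1] = {1,2}
  val[2] = {0,1,2}
  val[3] = {0,1,2}
  val[4] = {0,1,2}
  val[5] = {0,1,2}

yes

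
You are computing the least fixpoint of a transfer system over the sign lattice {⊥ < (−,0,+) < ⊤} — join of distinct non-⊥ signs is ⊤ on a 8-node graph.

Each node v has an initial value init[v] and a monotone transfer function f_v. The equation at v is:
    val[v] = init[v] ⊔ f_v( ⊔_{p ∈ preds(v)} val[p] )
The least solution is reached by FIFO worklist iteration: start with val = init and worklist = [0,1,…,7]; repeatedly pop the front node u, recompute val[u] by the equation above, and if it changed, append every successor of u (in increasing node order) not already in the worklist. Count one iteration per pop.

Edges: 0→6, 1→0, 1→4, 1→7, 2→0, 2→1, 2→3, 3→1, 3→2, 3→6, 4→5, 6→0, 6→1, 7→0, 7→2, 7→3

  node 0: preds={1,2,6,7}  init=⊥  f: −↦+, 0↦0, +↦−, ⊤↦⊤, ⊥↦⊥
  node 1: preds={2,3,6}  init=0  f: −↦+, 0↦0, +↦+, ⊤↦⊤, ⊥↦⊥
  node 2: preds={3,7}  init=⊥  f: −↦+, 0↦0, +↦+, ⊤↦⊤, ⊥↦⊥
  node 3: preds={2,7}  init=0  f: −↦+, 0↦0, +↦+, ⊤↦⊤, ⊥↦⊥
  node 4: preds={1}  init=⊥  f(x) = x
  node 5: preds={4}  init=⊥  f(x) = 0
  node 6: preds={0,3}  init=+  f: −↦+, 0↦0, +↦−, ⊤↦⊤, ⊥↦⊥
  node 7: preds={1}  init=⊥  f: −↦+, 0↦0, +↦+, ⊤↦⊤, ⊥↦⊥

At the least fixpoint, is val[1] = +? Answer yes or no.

no

Iteration log — 16 steps:
  step 1. node 0  ⊔preds=⊤  new=⊤  old=⊥  +wl: 
  step 2. node 1  ⊔preds=⊤  new=⊤  old=0  +wl: 0
  step 3. node 2  ⊔preds=0  new=0  old=⊥  +wl: 1
  step 4. node 3  ⊔preds=0  new=0  stable
  step 5. node 4  ⊔preds=⊤  new=⊤  old=⊥  +wl: 
  step 6. node 5  ⊔preds=⊤  new=0  old=⊥  +wl: 
  step 7. node 6  ⊔preds=⊤  new=⊤  old=+  +wl: 
  step 8. node 7  ⊔preds=⊤  new=⊤  old=⊥  +wl: 2,3
  step 9. node 0  ⊔preds=⊤  new=⊤  stable
  step 10. node 1  ⊔preds=⊤  new=⊤  stable
  step 11. node 2  ⊔preds=⊤  new=⊤  old=0  +wl: 0,1
  step 12. node 3  ⊔preds=⊤  new=⊤  old=0  +wl: 2,6
  step 13. node 0  ⊔preds=⊤  new=⊤  stable
  step 14. node 1  ⊔preds=⊤  new=⊤  stable
  step 15. node 2  ⊔preds=⊤  new=⊤  stable
  step 16. node 6  ⊔preds=⊤  new=⊤  stable

Least fixpoint reached:
  node 0: ⊤
  node 1: ⊤
  node 2: ⊤
  node 3: ⊤
  node 4: ⊤
  node 5: 0
  node 6: ⊤
  node 7: ⊤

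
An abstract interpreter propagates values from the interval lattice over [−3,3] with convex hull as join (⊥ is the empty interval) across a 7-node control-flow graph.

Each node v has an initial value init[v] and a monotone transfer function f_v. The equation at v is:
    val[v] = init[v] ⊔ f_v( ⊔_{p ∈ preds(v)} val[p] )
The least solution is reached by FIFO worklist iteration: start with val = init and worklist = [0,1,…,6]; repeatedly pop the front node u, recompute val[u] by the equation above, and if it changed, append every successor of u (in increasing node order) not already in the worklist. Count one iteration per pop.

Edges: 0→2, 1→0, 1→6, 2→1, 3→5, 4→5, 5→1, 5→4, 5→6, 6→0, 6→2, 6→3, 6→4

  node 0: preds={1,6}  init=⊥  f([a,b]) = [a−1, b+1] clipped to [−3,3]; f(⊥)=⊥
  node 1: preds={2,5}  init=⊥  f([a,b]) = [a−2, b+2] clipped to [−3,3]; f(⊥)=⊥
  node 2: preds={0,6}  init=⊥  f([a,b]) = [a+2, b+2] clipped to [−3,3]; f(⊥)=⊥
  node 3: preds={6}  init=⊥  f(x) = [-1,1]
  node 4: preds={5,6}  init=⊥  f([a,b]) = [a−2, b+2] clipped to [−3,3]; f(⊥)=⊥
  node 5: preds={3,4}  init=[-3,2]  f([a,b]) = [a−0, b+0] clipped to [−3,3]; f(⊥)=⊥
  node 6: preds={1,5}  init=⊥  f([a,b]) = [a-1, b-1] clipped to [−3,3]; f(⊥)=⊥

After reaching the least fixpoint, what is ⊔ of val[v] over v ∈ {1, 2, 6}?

[-3,3]

Worklist (13 pops):
  #1 pop 0: in=⊥ → ⊥ (no change)
  #2 pop 1: in=[-3,2] → [-3,3] (was ⊥); enqueue [0]
  #3 pop 2: in=⊥ → ⊥ (no change)
  #4 pop 3: in=⊥ → [-1,1] (was ⊥); enqueue []
  #5 pop 4: in=[-3,2] → [-3,3] (was ⊥); enqueue []
  #6 pop 5: in=[-3,3] → [-3,3] (was [-3,2]); enqueue [1,4]
  #7 pop 6: in=[-3,3] → [-3,2] (was ⊥); enqueue [2,3]
  #8 pop 0: in=[-3,3] → [-3,3] (was ⊥); enqueue []
  #9 pop 1: in=[-3,3] → [-3,3] (no change)
  #10 pop 4: in=[-3,3] → [-3,3] (no change)
  #11 pop 2: in=[-3,3] → [-1,3] (was ⊥); enqueue [1]
  #12 pop 3: in=[-3,2] → [-1,1] (no change)
  #13 pop 1: in=[-3,3] → [-3,3] (no change)

Fixpoint:
  val[0] = [-3,3]
  val[1] = [-3,3]
  val[2] = [-1,3]
  val[3] = [-1,1]
  val[4] = [-3,3]
  val[5] = [-3,3]
  val[6] = [-3,2]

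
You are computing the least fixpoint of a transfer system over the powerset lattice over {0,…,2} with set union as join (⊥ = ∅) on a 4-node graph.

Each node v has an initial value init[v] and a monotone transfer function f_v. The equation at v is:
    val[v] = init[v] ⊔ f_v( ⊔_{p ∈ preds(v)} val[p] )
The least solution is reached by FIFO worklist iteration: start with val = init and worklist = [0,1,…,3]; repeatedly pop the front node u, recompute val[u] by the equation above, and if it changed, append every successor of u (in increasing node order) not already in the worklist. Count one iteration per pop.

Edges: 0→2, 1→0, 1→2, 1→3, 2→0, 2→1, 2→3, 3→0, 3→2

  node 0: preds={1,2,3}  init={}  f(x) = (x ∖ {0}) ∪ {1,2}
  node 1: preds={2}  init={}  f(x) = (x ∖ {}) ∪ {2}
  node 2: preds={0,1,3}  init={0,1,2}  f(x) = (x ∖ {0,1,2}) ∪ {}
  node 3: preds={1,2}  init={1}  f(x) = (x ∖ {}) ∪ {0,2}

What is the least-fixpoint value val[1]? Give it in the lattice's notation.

Trace (6 dequeues):
  [1] u=0 | in {0,1,2} | out {1,2} | prev {} | push {}
  [2] u=1 | in {0,1,2} | out {0,1,2} | prev {} | push {0}
  [3] u=2 | in {0,1,2} | out {0,1,2} | ==
  [4] u=3 | in {0,1,2} | out {0,1,2} | prev {1} | push {2}
  [5] u=0 | in {0,1,2} | out {1,2} | ==
  [6] u=2 | in {0,1,2} | out {0,1,2} | ==

Converged values:
  [0] {1,2}
  [1] {0,1,2}
  [2] {0,1,2}
  [3] {0,1,2}

{0,1,2}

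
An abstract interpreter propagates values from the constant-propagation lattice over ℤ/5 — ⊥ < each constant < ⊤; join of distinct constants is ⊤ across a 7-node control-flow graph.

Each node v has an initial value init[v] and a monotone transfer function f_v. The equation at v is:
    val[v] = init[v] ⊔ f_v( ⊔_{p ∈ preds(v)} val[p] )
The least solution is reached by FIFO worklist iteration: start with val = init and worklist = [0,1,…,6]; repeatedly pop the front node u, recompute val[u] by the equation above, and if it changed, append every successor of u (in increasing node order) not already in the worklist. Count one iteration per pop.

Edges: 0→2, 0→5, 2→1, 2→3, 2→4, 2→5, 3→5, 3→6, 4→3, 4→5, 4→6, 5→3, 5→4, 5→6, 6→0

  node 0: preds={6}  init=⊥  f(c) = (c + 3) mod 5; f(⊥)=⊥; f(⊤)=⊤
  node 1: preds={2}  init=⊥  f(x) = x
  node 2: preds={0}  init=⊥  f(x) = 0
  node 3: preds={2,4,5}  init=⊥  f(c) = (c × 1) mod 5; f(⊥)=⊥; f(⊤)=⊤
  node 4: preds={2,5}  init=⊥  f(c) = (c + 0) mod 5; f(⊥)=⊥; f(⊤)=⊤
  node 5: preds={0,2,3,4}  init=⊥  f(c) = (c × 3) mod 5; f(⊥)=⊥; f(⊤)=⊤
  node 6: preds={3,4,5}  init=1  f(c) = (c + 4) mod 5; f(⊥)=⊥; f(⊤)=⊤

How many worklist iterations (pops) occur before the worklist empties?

15

Iteration log — 15 steps:
  step 1. node 0  ⊔preds=1  new=4  old=⊥  +wl: 
  step 2. node 1  ⊔preds=⊥  new=⊥  stable
  step 3. node 2  ⊔preds=4  new=0  old=⊥  +wl: 1
  step 4. node 3  ⊔preds=0  new=0  old=⊥  +wl: 
  step 5. node 4  ⊔preds=0  new=0  old=⊥  +wl: 3
  step 6. node 5  ⊔preds=⊤  new=⊤  old=⊥  +wl: 4
  step 7. node 6  ⊔preds=⊤  new=⊤  old=1  +wl: 0
  step 8. node 1  ⊔preds=0  new=0  old=⊥  +wl: 
  step 9. node 3  ⊔preds=⊤  new=⊤  old=0  +wl: 5,6
  step 10. node 4  ⊔preds=⊤  new=⊤  old=0  +wl: 3
  step 11. node 0  ⊔preds=⊤  new=⊤  old=4  +wl: 2
  step 12. node 5  ⊔preds=⊤  new=⊤  stable
  step 13. node 6  ⊔preds=⊤  new=⊤  stable
  step 14. node 3  ⊔preds=⊤  new=⊤  stable
  step 15. node 2  ⊔preds=⊤  new=0  stable

Least fixpoint reached:
  node 0: ⊤
  node 1: 0
  node 2: 0
  node 3: ⊤
  node 4: ⊤
  node 5: ⊤
  node 6: ⊤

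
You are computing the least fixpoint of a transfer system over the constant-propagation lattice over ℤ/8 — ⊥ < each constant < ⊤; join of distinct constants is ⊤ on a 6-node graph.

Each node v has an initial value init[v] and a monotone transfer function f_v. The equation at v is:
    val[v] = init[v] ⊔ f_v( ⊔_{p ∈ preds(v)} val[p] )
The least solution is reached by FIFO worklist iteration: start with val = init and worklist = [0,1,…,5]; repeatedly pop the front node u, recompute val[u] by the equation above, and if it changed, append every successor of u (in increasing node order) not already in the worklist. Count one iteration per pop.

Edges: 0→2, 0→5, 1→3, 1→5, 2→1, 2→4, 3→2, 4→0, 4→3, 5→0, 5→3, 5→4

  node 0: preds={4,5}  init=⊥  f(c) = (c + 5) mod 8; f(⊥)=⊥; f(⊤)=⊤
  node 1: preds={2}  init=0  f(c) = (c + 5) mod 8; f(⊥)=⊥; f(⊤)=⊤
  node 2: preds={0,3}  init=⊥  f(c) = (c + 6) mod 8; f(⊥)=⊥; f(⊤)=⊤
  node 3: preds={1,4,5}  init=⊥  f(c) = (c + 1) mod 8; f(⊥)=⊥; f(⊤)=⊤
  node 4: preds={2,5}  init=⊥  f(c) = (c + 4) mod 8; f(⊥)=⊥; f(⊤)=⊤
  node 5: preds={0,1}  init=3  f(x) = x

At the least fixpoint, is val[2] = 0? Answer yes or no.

no

Iteration log — 14 steps:
  step 1. node 0  ⊔preds=3  new=0  old=⊥  +wl: 
  step 2. node 1  ⊔preds=⊥  new=0  stable
  step 3. node 2  ⊔preds=0  new=6  old=⊥  +wl: 1
  step 4. node 3  ⊔preds=⊤  new=⊤  old=⊥  +wl: 2
  step 5. node 4  ⊔preds=⊤  new=⊤  old=⊥  +wl: 0,3
  step 6. node 5  ⊔preds=0  new=⊤  old=3  +wl: 4
  step 7. node 1  ⊔preds=6  new=⊤  old=0  +wl: 5
  step 8. node 2  ⊔preds=⊤  new=⊤  old=6  +wl: 1
  step 9. node 0  ⊔preds=⊤  new=⊤  old=0  +wl: 2
  step 10. node 3  ⊔preds=⊤  new=⊤  stable
  step 11. node 4  ⊔preds=⊤  new=⊤  stable
  step 12. node 5  ⊔preds=⊤  new=⊤  stable
  step 13. node 1  ⊔preds=⊤  new=⊤  stable
  step 14. node 2  ⊔preds=⊤  new=⊤  stable

Least fixpoint reached:
  node 0: ⊤
  node 1: ⊤
  node 2: ⊤
  node 3: ⊤
  node 4: ⊤
  node 5: ⊤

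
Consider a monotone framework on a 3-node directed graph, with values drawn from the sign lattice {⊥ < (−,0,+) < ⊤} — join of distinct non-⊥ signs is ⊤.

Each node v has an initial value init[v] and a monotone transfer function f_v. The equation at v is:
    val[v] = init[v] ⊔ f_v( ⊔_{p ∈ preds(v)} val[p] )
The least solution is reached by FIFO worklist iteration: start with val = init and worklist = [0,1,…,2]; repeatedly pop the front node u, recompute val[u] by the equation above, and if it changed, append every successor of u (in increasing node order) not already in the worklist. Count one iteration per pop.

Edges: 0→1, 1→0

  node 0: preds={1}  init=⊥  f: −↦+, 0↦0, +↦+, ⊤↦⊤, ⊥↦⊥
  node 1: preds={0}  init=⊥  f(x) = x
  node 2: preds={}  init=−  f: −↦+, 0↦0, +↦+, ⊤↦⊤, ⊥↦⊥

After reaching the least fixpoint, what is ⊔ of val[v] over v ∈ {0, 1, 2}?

Trace (3 dequeues):
  [1] u=0 | in ⊥ | out ⊥ | ==
  [2] u=1 | in ⊥ | out ⊥ | ==
  [3] u=2 | in ⊥ | out − | ==

Converged values:
  [0] ⊥
  [1] ⊥
  [2] −

−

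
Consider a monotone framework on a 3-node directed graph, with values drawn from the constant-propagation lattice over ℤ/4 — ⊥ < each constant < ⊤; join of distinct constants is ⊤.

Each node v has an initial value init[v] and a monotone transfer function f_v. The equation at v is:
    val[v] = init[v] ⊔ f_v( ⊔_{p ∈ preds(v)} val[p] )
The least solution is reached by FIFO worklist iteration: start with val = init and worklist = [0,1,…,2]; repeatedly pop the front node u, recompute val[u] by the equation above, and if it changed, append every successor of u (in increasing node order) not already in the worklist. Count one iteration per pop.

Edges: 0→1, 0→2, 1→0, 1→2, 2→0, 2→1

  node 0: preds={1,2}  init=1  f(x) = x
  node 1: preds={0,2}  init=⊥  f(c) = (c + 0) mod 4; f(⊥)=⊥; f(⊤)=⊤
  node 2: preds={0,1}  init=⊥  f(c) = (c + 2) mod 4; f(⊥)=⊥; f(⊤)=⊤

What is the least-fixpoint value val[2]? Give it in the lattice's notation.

Trace (8 dequeues):
  [1] u=0 | in ⊥ | out 1 | ==
  [2] u=1 | in 1 | out 1 | prev ⊥ | push {0}
  [3] u=2 | in 1 | out 3 | prev ⊥ | push {1}
  [4] u=0 | in ⊤ | out ⊤ | prev 1 | push {2}
  [5] u=1 | in ⊤ | out ⊤ | prev 1 | push {0}
  [6] u=2 | in ⊤ | out ⊤ | prev 3 | push {1}
  [7] u=0 | in ⊤ | out ⊤ | ==
  [8] u=1 | in ⊤ | out ⊤ | ==

Converged values:
  [0] ⊤
  [1] ⊤
  [2] ⊤

⊤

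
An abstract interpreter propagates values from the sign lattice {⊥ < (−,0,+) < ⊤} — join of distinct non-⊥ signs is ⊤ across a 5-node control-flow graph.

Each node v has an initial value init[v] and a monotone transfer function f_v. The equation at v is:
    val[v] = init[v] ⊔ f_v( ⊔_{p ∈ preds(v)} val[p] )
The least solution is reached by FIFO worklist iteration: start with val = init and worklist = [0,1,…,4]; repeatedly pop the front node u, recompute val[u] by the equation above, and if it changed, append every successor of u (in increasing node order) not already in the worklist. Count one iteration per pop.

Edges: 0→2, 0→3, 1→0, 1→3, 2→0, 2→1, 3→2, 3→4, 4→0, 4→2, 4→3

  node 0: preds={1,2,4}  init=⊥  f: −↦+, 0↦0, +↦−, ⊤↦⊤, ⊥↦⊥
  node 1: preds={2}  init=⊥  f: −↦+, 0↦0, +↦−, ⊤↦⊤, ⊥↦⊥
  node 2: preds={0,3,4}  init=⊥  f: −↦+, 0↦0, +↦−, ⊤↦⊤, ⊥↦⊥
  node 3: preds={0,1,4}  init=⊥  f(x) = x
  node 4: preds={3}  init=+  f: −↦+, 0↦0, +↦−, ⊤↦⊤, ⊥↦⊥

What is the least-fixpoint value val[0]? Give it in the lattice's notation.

⊤

Trace (10 dequeues):
  [1] u=0 | in + | out − | prev ⊥ | push {}
  [2] u=1 | in ⊥ | out ⊥ | ==
  [3] u=2 | in ⊤ | out ⊤ | prev ⊥ | push {0,1}
  [4] u=3 | in ⊤ | out ⊤ | prev ⊥ | push {2}
  [5] u=4 | in ⊤ | out ⊤ | prev + | push {3}
  [6] u=0 | in ⊤ | out ⊤ | prev − | push {}
  [7] u=1 | in ⊤ | out ⊤ | prev ⊥ | push {0}
  [8] u=2 | in ⊤ | out ⊤ | ==
  [9] u=3 | in ⊤ | out ⊤ | ==
  [10] u=0 | in ⊤ | out ⊤ | ==

Converged values:
  [0] ⊤
  [1] ⊤
  [2] ⊤
  [3] ⊤
  [4] ⊤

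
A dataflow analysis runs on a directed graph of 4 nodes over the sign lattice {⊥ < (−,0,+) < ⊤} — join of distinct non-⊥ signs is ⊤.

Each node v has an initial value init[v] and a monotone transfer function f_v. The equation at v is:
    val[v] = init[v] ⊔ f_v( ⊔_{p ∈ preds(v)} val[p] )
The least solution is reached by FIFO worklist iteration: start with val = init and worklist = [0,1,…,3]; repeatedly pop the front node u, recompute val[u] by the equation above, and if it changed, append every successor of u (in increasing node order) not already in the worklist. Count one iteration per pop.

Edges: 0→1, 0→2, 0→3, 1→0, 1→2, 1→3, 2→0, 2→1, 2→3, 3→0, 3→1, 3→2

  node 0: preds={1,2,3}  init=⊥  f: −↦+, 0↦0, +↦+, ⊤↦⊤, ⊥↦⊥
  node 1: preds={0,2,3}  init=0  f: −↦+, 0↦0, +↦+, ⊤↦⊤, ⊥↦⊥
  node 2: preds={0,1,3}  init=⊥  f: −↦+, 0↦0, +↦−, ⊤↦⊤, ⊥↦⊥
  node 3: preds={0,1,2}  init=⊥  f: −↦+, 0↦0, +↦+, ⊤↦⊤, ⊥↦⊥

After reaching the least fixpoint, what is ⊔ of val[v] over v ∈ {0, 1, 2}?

Worklist (7 pops):
  #1 pop 0: in=0 → 0 (was ⊥); enqueue []
  #2 pop 1: in=0 → 0 (no change)
  #3 pop 2: in=0 → 0 (was ⊥); enqueue [0,1]
  #4 pop 3: in=0 → 0 (was ⊥); enqueue [2]
  #5 pop 0: in=0 → 0 (no change)
  #6 pop 1: in=0 → 0 (no change)
  #7 pop 2: in=0 → 0 (no change)

Fixpoint:
  val[0] = 0
  val[1] = 0
  val[2] = 0
  val[3] = 0

0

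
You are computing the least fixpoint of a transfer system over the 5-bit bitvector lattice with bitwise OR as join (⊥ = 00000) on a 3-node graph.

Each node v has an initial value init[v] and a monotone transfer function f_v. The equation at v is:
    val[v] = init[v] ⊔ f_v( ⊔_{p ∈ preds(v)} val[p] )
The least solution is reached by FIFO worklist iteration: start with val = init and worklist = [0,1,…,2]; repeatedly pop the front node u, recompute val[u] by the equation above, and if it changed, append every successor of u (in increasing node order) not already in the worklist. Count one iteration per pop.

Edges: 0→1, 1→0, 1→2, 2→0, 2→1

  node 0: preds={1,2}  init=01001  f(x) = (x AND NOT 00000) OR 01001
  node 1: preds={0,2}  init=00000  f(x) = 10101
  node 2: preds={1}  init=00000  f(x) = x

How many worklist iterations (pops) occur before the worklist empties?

Worklist (5 pops):
  #1 pop 0: in=00000 → 01001 (no change)
  #2 pop 1: in=01001 → 10101 (was 00000); enqueue [0]
  #3 pop 2: in=10101 → 10101 (was 00000); enqueue [1]
  #4 pop 0: in=10101 → 11101 (was 01001); enqueue []
  #5 pop 1: in=11101 → 10101 (no change)

Fixpoint:
  val[0] = 11101
  val[1] = 10101
  val[2] = 10101

5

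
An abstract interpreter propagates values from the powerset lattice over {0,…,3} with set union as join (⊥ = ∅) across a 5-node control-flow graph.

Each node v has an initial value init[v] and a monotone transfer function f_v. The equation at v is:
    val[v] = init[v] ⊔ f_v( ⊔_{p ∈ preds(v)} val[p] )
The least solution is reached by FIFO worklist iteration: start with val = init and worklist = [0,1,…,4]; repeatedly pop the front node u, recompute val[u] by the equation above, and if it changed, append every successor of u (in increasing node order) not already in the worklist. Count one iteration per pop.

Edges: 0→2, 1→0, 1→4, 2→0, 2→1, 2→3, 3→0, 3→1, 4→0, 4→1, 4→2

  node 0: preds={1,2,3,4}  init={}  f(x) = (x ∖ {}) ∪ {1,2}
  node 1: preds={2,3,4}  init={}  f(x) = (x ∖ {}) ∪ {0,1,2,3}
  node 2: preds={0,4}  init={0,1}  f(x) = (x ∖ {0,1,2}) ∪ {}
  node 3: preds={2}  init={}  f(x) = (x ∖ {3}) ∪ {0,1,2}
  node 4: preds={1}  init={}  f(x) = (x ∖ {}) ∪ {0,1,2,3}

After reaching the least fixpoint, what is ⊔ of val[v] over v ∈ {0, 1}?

{0,1,2,3}

Iteration log — 11 steps:
  step 1. node 0  ⊔preds={0,1}  new={0,1,2}  old={}  +wl: 
  step 2. node 1  ⊔preds={0,1}  new={0,1,2,3}  old={}  +wl: 0
  step 3. node 2  ⊔preds={0,1,2}  new={0,1}  stable
  step 4. node 3  ⊔preds={0,1}  new={0,1,2}  old={}  +wl: 1
  step 5. node 4  ⊔preds={0,1,2,3}  new={0,1,2,3}  old={}  +wl: 2
  step 6. node 0  ⊔preds={0,1,2,3}  new={0,1,2,3}  old={0,1,2}  +wl: 
  step 7. node 1  ⊔preds={0,1,2,3}  new={0,1,2,3}  stable
  step 8. node 2  ⊔preds={0,1,2,3}  new={0,1,3}  old={0,1}  +wl: 0,1,3
  step 9. node 0  ⊔preds={0,1,2,3}  new={0,1,2,3}  stable
  step 10. node 1  ⊔preds={0,1,2,3}  new={0,1,2,3}  stable
  step 11. node 3  ⊔preds={0,1,3}  new={0,1,2}  stable

Least fixpoint reached:
  node 0: {0,1,2,3}
  node 1: {0,1,2,3}
  node 2: {0,1,3}
  node 3: {0,1,2}
  node 4: {0,1,2,3}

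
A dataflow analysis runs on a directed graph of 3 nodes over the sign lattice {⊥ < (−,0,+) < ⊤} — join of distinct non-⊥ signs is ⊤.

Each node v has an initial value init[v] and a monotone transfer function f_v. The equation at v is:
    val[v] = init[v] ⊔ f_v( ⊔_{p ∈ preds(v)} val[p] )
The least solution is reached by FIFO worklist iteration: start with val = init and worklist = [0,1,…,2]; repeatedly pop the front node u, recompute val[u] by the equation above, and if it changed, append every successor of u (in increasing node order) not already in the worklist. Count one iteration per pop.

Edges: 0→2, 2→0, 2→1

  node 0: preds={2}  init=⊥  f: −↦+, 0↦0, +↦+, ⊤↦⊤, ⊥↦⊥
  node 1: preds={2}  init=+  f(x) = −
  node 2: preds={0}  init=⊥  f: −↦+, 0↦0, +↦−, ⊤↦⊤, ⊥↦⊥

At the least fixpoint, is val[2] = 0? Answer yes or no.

no

Trace (3 dequeues):
  [1] u=0 | in ⊥ | out ⊥ | ==
  [2] u=1 | in ⊥ | out ⊤ | prev + | push {}
  [3] u=2 | in ⊥ | out ⊥ | ==

Converged values:
  [0] ⊥
  [1] ⊤
  [2] ⊥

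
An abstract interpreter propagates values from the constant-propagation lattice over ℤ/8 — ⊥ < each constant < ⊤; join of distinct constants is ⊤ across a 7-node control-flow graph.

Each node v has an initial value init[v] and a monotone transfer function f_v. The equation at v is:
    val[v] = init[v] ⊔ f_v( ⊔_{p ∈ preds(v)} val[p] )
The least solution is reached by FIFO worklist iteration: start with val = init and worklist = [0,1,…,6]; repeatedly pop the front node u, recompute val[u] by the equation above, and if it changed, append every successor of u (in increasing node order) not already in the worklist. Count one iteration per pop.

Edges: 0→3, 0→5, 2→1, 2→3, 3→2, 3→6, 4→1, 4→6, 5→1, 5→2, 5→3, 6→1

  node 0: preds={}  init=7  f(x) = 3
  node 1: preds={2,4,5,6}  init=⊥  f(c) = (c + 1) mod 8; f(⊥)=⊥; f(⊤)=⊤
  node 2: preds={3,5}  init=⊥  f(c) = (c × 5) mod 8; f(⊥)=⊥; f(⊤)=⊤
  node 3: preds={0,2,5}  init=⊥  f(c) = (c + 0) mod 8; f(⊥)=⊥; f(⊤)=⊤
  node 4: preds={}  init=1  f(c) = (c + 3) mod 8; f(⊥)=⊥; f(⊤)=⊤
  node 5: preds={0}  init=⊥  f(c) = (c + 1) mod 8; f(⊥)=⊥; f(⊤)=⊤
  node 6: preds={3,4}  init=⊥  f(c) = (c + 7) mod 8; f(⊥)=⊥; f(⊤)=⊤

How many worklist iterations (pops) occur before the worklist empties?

10

Worklist (10 pops):
  #1 pop 0: in=⊥ → ⊤ (was 7); enqueue []
  #2 pop 1: in=1 → 2 (was ⊥); enqueue []
  #3 pop 2: in=⊥ → ⊥ (no change)
  #4 pop 3: in=⊤ → ⊤ (was ⊥); enqueue [2]
  #5 pop 4: in=⊥ → 1 (no change)
  #6 pop 5: in=⊤ → ⊤ (was ⊥); enqueue [1,3]
  #7 pop 6: in=⊤ → ⊤ (was ⊥); enqueue []
  #8 pop 2: in=⊤ → ⊤ (was ⊥); enqueue []
  #9 pop 1: in=⊤ → ⊤ (was 2); enqueue []
  #10 pop 3: in=⊤ → ⊤ (no change)

Fixpoint:
  val[0] = ⊤
  val[1] = ⊤
  val[2] = ⊤
  val[3] = ⊤
  val[4] = 1
  val[5] = ⊤
  val[6] = ⊤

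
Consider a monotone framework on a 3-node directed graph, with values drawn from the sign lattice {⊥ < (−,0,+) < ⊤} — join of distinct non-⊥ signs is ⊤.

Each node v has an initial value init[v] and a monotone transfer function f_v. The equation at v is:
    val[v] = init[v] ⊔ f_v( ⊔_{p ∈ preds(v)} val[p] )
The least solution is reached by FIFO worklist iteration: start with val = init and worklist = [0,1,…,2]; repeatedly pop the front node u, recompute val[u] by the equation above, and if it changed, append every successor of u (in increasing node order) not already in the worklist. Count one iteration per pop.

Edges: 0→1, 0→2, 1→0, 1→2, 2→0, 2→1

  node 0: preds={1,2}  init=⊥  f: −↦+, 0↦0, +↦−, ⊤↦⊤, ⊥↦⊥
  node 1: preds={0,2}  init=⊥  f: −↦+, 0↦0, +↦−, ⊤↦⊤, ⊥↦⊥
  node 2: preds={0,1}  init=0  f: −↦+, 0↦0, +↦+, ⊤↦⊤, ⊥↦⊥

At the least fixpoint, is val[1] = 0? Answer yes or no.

yes

Worklist (4 pops):
  #1 pop 0: in=0 → 0 (was ⊥); enqueue []
  #2 pop 1: in=0 → 0 (was ⊥); enqueue [0]
  #3 pop 2: in=0 → 0 (no change)
  #4 pop 0: in=0 → 0 (no change)

Fixpoint:
  val[0] = 0
  val[1] = 0
  val[2] = 0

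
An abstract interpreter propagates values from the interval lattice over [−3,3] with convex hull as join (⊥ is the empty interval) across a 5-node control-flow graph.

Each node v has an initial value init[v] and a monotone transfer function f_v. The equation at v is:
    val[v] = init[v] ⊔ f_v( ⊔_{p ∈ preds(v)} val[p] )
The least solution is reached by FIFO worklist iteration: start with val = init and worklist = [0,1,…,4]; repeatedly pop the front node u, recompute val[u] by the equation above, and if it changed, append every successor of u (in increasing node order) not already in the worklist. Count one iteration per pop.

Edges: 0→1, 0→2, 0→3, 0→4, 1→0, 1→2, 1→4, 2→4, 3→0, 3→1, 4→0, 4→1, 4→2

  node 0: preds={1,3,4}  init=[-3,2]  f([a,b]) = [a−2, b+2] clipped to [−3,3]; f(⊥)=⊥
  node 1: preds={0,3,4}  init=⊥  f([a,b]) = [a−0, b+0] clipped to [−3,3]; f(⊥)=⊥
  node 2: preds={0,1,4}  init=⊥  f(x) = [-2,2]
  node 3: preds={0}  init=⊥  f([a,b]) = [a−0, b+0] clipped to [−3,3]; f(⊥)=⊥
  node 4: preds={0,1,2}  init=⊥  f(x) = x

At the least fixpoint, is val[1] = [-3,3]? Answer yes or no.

Worklist (13 pops):
  #1 pop 0: in=⊥ → [-3,2] (no change)
  #2 pop 1: in=[-3,2] → [-3,2] (was ⊥); enqueue [0]
  #3 pop 2: in=[-3,2] → [-2,2] (was ⊥); enqueue []
  #4 pop 3: in=[-3,2] → [-3,2] (was ⊥); enqueue [1]
  #5 pop 4: in=[-3,2] → [-3,2] (was ⊥); enqueue [2]
  #6 pop 0: in=[-3,2] → [-3,3] (was [-3,2]); enqueue [3,4]
  #7 pop 1: in=[-3,3] → [-3,3] (was [-3,2]); enqueue [0]
  #8 pop 2: in=[-3,3] → [-2,2] (no change)
  #9 pop 3: in=[-3,3] → [-3,3] (was [-3,2]); enqueue [1]
  #10 pop 4: in=[-3,3] → [-3,3] (was [-3,2]); enqueue [2]
  #11 pop 0: in=[-3,3] → [-3,3] (no change)
  #12 pop 1: in=[-3,3] → [-3,3] (no change)
  #13 pop 2: in=[-3,3] → [-2,2] (no change)

Fixpoint:
  val[0] = [-3,3]
  val[1] = [-3,3]
  val[2] = [-2,2]
  val[3] = [-3,3]
  val[4] = [-3,3]

yes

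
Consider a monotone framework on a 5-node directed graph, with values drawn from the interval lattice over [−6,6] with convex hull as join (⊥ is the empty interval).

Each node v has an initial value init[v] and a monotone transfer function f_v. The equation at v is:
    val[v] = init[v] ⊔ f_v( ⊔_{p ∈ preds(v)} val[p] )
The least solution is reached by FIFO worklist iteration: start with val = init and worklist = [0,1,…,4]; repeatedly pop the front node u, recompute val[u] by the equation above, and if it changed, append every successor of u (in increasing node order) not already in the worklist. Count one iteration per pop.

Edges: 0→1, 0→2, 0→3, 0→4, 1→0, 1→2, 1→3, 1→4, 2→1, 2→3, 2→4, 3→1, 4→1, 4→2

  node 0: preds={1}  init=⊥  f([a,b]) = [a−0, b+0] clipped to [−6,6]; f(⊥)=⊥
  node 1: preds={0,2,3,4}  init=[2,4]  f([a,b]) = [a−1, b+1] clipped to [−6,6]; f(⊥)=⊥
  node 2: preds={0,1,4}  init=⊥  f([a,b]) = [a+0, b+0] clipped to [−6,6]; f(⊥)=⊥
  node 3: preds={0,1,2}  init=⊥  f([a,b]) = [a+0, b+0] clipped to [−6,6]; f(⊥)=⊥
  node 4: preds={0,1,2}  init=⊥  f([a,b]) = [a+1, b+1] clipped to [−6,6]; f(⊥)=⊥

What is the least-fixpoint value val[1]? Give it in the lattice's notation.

Trace (45 dequeues):
  [1] u=0 | in [2,4] | out [2,4] | prev ⊥ | push {}
  [2] u=1 | in [2,4] | out [1,5] | prev [2,4] | push {0}
  [3] u=2 | in [1,5] | out [1,5] | prev ⊥ | push {1}
  [4] u=3 | in [1,5] | out [1,5] | prev ⊥ | push {}
  [5] u=4 | in [1,5] | out [2,6] | prev ⊥ | push {2}
  [6] u=0 | in [1,5] | out [1,5] | prev [2,4] | push {3,4}
  [7] u=1 | in [1,6] | out [0,6] | prev [1,5] | push {0}
  [8] u=2 | in [0,6] | out [0,6] | prev [1,5] | push {1}
  [9] u=3 | in [0,6] | out [0,6] | prev [1,5] | push {}
  [10] u=4 | in [0,6] | out [1,6] | prev [2,6] | push {2}
  [11] u=0 | in [0,6] | out [0,6] | prev [1,5] | push {3,4}
  [12] u=1 | in [0,6] | out [-1,6] | prev [0,6] | push {0}
  [13] u=2 | in [-1,6] | out [-1,6] | prev [0,6] | push {1}
  [14] u=3 | in [-1,6] | out [-1,6] | prev [0,6] | push {}
  [15] u=4 | in [-1,6] | out [0,6] | prev [1,6] | push {2}
  [16] u=0 | in [-1,6] | out [-1,6] | prev [0,6] | push {3,4}
  [17] u=1 | in [-1,6] | out [-2,6] | prev [-1,6] | push {0}
  [18] u=2 | in [-2,6] | out [-2,6] | prev [-1,6] | push {1}
  [19] u=3 | in [-2,6] | out [-2,6] | prev [-1,6] | push {}
  [20] u=4 | in [-2,6] | out [-1,6] | prev [0,6] | push {2}
  [21] u=0 | in [-2,6] | out [-2,6] | prev [-1,6] | push {3,4}
  [22] u=1 | in [-2,6] | out [-3,6] | prev [-2,6] | push {0}
  [23] u=2 | in [-3,6] | out [-3,6] | prev [-2,6] | push {1}
  [24] u=3 | in [-3,6] | out [-3,6] | prev [-2,6] | push {}
  [25] u=4 | in [-3,6] | out [-2,6] | prev [-1,6] | push {2}
  [26] u=0 | in [-3,6] | out [-3,6] | prev [-2,6] | push {3,4}
  [27] u=1 | in [-3,6] | out [-4,6] | prev [-3,6] | push {0}
  [28] u=2 | in [-4,6] | out [-4,6] | prev [-3,6] | push {1}
  [29] u=3 | in [-4,6] | out [-4,6] | prev [-3,6] | push {}
  [30] u=4 | in [-4,6] | out [-3,6] | prev [-2,6] | push {2}
  [31] u=0 | in [-4,6] | out [-4,6] | prev [-3,6] | push {3,4}
  [32] u=1 | in [-4,6] | out [-5,6] | prev [-4,6] | push {0}
  [33] u=2 | in [-5,6] | out [-5,6] | prev [-4,6] | push {1}
  [34] u=3 | in [-5,6] | out [-5,6] | prev [-4,6] | push {}
  [35] u=4 | in [-5,6] | out [-4,6] | prev [-3,6] | push {2}
  [36] u=0 | in [-5,6] | out [-5,6] | prev [-4,6] | push {3,4}
  [37] u=1 | in [-5,6] | out [-6,6] | prev [-5,6] | push {0}
  [38] u=2 | in [-6,6] | out [-6,6] | prev [-5,6] | push {1}
  [39] u=3 | in [-6,6] | out [-6,6] | prev [-5,6] | push {}
  [40] u=4 | in [-6,6] | out [-5,6] | prev [-4,6] | push {2}
  [41] u=0 | in [-6,6] | out [-6,6] | prev [-5,6] | push {3,4}
  [42] u=1 | in [-6,6] | out [-6,6] | ==
  [43] u=2 | in [-6,6] | out [-6,6] | ==
  [44] u=3 | in [-6,6] | out [-6,6] | ==
  [45] u=4 | in [-6,6] | out [-5,6] | ==

Converged values:
  [0] [-6,6]
  [1] [-6,6]
  [2] [-6,6]
  [3] [-6,6]
  [4] [-5,6]

[-6,6]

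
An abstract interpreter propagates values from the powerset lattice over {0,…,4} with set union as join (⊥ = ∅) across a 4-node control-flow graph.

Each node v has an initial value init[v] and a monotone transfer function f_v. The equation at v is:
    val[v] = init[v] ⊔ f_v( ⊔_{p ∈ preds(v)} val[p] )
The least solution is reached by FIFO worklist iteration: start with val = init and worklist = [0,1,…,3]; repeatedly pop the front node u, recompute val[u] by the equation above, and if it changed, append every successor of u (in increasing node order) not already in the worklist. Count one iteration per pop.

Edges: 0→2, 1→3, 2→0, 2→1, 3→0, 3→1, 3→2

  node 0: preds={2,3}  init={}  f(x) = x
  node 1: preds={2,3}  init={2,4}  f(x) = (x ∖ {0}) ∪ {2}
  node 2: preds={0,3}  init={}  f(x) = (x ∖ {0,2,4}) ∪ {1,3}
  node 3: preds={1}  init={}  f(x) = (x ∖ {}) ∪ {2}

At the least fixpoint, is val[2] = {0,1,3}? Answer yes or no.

no

Worklist (11 pops):
  #1 pop 0: in={} → {} (no change)
  #2 pop 1: in={} → {2,4} (no change)
  #3 pop 2: in={} → {1,3} (was {}); enqueue [0,1]
  #4 pop 3: in={2,4} → {2,4} (was {}); enqueue [2]
  #5 pop 0: in={1,2,3,4} → {1,2,3,4} (was {}); enqueue []
  #6 pop 1: in={1,2,3,4} → {1,2,3,4} (was {2,4}); enqueue [3]
  #7 pop 2: in={1,2,3,4} → {1,3} (no change)
  #8 pop 3: in={1,2,3,4} → {1,2,3,4} (was {2,4}); enqueue [0,1,2]
  #9 pop 0: in={1,2,3,4} → {1,2,3,4} (no change)
  #10 pop 1: in={1,2,3,4} → {1,2,3,4} (no change)
  #11 pop 2: in={1,2,3,4} → {1,3} (no change)

Fixpoint:
  val[0] = {1,2,3,4}
  val[1] = {1,2,3,4}
  val[2] = {1,3}
  val[3] = {1,2,3,4}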